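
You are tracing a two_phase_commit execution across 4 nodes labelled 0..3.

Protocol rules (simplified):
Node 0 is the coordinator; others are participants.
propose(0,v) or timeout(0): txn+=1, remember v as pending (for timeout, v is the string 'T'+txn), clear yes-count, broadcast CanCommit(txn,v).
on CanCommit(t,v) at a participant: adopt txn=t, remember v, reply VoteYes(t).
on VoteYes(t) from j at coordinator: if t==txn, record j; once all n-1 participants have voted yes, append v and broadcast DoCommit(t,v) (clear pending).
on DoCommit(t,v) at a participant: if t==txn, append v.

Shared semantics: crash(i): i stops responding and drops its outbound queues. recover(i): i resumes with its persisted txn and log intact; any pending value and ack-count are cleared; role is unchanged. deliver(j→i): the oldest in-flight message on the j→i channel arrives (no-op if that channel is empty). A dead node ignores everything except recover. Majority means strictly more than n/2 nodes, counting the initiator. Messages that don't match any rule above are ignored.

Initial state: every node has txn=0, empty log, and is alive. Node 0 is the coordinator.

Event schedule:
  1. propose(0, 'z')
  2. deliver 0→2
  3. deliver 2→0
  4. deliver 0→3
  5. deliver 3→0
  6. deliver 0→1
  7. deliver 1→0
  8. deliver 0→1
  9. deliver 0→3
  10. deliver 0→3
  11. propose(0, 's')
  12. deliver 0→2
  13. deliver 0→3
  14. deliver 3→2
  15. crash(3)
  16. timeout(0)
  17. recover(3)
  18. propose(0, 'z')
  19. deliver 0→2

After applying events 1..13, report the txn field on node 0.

2

1. propose(0,'z'):  <0:coor t1 ->
2. deliver 0→2:  <2:part t1 ->
3. deliver 2→0:  nop
4. deliver 0→3:  <3:part t1 ->
5. deliver 3→0:  nop
6. deliver 0→1:  <1:part t1 ->
7. deliver 1→0:  <0:coor t1 z>
8. deliver 0→1:  <1:part t1 z>
9. deliver 0→3:  <3:part t1 z>
10. deliver 0→3:  nop
11. propose(0,'s'):  <0:coor t2 z>
12. deliver 0→2:  <2:part t1 z>
13. deliver 0→3:  <3:part t2 z>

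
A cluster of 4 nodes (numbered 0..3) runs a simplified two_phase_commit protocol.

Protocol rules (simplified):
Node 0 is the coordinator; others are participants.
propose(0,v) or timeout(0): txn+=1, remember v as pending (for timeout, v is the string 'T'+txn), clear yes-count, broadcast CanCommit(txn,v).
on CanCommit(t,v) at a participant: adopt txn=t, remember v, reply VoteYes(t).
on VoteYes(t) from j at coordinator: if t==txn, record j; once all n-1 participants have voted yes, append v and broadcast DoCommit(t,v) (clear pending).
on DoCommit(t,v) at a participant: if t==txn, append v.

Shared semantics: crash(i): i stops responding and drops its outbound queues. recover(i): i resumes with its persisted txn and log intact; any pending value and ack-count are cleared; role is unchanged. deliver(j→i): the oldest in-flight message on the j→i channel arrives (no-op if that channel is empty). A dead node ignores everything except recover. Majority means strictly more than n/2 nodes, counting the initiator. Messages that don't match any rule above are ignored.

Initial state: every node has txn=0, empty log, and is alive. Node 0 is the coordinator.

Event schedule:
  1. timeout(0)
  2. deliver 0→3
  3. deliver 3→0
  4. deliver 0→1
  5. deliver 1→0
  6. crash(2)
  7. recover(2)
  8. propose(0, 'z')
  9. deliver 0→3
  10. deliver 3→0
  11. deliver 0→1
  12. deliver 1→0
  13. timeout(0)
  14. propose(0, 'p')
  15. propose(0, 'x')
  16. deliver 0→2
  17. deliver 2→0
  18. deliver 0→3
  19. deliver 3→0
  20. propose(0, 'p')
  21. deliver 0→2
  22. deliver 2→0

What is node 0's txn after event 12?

after 1 — timeout(0): n0:coor/t1/[-]
after 2 — deliver 0→3: n3:part/t1/[-]
after 3 — deliver 3→0: ·
after 4 — deliver 0→1: n1:part/t1/[-]
after 5 — deliver 1→0: ·
after 6 — crash(2): n2:✗part/t0/[-]
after 7 — recover(2): n2:part/t0/[-]
after 8 — propose(0,'z'): n0:coor/t2/[-]
after 9 — deliver 0→3: n3:part/t2/[-]
after 10 — deliver 3→0: ·
after 11 — deliver 0→1: n1:part/t2/[-]
after 12 — deliver 1→0: ·

2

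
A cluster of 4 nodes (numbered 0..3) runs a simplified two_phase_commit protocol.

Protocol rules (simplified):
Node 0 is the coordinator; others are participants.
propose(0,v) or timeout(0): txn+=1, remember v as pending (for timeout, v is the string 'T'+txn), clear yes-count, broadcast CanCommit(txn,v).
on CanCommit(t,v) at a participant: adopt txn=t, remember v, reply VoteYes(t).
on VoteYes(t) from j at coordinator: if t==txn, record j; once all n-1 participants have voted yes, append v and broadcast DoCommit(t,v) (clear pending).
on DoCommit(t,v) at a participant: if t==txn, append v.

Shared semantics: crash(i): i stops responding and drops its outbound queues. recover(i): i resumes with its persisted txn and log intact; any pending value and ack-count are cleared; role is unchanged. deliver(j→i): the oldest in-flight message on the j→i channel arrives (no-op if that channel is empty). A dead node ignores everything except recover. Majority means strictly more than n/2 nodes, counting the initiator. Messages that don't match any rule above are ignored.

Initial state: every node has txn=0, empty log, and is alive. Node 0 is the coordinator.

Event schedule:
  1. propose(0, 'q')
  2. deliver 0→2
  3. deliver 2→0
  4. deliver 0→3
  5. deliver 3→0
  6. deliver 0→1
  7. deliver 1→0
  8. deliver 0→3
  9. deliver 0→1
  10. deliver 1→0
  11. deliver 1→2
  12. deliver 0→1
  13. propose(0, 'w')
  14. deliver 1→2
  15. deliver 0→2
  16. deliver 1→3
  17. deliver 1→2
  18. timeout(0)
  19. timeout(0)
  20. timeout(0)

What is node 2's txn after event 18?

e1 propose(0,'q'): 0[coor,t=1,-]
e2 deliver 0→2: 2[part,t=1,-]
e3 deliver 2→0: ·
e4 deliver 0→3: 3[part,t=1,-]
e5 deliver 3→0: ·
e6 deliver 0→1: 1[part,t=1,-]
e7 deliver 1→0: 0[coor,t=1,q]
e8 deliver 0→3: 3[part,t=1,q]
e9 deliver 0→1: 1[part,t=1,q]
e10 deliver 1→0: ·
e11 deliver 1→2: ·
e12 deliver 0→1: ·
e13 propose(0,'w'): 0[coor,t=2,q]
e14 deliver 1→2: ·
e15 deliver 0→2: 2[part,t=1,q]
e16 deliver 1→3: ·
e17 deliver 1→2: ·
e18 timeout(0): 0[coor,t=3,q]

1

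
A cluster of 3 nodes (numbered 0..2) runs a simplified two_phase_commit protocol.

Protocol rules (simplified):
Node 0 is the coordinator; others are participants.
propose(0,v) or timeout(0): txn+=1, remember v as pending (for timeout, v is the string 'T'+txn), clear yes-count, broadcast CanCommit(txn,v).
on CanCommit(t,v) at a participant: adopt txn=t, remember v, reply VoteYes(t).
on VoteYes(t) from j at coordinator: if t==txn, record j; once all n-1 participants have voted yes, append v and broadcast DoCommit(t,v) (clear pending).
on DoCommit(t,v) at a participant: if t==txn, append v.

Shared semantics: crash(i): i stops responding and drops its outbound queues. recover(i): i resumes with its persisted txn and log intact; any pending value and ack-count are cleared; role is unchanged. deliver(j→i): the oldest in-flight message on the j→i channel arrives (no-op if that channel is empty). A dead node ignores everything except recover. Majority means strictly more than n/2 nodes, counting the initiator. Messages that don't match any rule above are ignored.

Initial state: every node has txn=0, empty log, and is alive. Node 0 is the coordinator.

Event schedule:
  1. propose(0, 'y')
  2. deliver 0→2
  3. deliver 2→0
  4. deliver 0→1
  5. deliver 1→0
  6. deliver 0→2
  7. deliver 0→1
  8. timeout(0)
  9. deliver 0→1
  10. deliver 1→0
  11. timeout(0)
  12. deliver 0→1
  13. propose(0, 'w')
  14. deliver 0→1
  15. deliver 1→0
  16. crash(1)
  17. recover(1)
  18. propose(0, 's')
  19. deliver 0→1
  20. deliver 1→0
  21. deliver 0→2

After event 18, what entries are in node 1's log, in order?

e1 propose(0,'y'): 0[coor,t=1,-]
e2 deliver 0→2: 2[part,t=1,-]
e3 deliver 2→0: ·
e4 deliver 0→1: 1[part,t=1,-]
e5 deliver 1→0: 0[coor,t=1,y]
e6 deliver 0→2: 2[part,t=1,y]
e7 deliver 0→1: 1[part,t=1,y]
e8 timeout(0): 0[coor,t=2,y]
e9 deliver 0→1: 1[part,t=2,y]
e10 deliver 1→0: ·
e11 timeout(0): 0[coor,t=3,y]
e12 deliver 0→1: 1[part,t=3,y]
e13 propose(0,'w'): 0[coor,t=4,y]
e14 deliver 0→1: 1[part,t=4,y]
e15 deliver 1→0: ·
e16 crash(1): 1[✗part,t=4,y]
e17 recover(1): 1[part,t=4,y]
e18 propose(0,'s'): 0[coor,t=5,y]

y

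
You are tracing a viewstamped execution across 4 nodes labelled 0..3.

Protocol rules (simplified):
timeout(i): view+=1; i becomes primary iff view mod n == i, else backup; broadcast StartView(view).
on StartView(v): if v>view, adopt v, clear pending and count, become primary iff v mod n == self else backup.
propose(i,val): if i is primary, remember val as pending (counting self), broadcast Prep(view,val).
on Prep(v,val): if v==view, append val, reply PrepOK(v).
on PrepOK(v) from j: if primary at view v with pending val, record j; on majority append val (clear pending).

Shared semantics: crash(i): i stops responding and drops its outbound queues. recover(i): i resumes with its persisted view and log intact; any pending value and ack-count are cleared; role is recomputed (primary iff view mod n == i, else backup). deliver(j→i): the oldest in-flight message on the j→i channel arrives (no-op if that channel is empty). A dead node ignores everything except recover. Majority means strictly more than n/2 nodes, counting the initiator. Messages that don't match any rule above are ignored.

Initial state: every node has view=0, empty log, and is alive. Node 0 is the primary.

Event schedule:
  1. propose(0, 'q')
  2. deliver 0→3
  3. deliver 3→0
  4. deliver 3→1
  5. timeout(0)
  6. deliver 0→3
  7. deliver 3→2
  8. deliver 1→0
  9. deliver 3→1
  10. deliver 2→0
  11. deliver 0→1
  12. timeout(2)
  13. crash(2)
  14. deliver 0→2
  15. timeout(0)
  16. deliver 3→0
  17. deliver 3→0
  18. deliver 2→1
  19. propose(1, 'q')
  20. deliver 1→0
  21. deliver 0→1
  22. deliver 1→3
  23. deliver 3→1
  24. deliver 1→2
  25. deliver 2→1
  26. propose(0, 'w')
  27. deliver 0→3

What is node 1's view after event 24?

1. propose(0,'q'):  nop
2. deliver 0→3:  <3:back v0 q>
3. deliver 3→0:  nop
4. deliver 3→1:  nop
5. timeout(0):  <0:back v1 ->
6. deliver 0→3:  <3:back v1 q>
7. deliver 3→2:  nop
8. deliver 1→0:  nop
9. deliver 3→1:  nop
10. deliver 2→0:  nop
11. deliver 0→1:  <1:back v0 q>
12. timeout(2):  <2:back v1 ->
13. crash(2):  <2:✗back v1 ->
14. deliver 0→2:  nop
15. timeout(0):  <0:back v2 ->
16. deliver 3→0:  nop
17. deliver 3→0:  nop
18. deliver 2→1:  nop
19. propose(1,'q'):  nop
20. deliver 1→0:  nop
21. deliver 0→1:  <1:prim v1 q>
22. deliver 1→3:  nop
23. deliver 3→1:  nop
24. deliver 1→2:  nop

1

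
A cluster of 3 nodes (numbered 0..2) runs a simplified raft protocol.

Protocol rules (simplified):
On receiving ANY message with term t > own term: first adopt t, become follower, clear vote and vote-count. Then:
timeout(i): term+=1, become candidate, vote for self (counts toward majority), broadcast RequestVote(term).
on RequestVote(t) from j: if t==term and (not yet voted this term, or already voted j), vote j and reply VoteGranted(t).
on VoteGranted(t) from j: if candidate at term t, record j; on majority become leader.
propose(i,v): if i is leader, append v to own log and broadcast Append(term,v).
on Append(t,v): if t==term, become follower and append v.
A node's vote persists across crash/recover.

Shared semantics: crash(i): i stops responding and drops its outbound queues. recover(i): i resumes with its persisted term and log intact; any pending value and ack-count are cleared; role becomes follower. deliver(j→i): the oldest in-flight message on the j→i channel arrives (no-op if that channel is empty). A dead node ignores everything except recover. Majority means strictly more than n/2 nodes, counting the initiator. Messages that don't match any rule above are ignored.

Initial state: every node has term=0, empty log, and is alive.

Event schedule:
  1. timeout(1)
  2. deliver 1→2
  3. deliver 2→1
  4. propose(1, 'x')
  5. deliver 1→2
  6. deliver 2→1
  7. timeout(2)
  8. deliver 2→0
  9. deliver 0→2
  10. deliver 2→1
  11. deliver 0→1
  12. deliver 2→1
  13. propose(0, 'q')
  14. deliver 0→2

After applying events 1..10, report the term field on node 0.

2

e1 timeout(1): 1[cand,t=1,-]
e2 deliver 1→2: 2[foll,t=1,-]
e3 deliver 2→1: 1[lead,t=1,-]
e4 propose(1,'x'): 1[lead,t=1,x]
e5 deliver 1→2: 2[foll,t=1,x]
e6 deliver 2→1: ·
e7 timeout(2): 2[cand,t=2,x]
e8 deliver 2→0: 0[foll,t=2,-]
e9 deliver 0→2: 2[lead,t=2,x]
e10 deliver 2→1: 1[foll,t=2,x]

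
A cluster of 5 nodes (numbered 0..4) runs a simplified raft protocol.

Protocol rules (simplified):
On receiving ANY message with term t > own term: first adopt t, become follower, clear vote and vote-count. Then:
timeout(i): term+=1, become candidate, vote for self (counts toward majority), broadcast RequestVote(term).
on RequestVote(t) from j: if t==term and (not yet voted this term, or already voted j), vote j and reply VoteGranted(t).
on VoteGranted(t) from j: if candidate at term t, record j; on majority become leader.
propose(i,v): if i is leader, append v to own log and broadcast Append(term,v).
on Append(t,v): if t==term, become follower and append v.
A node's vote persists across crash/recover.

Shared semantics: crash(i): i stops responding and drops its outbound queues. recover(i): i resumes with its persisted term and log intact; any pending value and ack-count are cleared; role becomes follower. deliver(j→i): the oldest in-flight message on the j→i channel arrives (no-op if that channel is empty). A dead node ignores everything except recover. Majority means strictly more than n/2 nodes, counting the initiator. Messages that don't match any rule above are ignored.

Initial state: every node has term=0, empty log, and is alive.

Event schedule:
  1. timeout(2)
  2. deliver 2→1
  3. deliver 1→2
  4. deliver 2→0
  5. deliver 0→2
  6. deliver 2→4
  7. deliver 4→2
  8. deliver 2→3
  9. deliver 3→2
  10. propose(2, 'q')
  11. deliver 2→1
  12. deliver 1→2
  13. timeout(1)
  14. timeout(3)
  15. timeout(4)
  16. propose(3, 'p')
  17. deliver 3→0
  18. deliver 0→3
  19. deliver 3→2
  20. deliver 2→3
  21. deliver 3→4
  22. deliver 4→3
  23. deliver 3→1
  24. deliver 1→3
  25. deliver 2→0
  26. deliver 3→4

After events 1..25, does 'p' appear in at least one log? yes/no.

no

e1 timeout(2): 2[cand,t=1,-]
e2 deliver 2→1: 1[foll,t=1,-]
e3 deliver 1→2: ·
e4 deliver 2→0: 0[foll,t=1,-]
e5 deliver 0→2: 2[lead,t=1,-]
e6 deliver 2→4: 4[foll,t=1,-]
e7 deliver 4→2: ·
e8 deliver 2→3: 3[foll,t=1,-]
e9 deliver 3→2: ·
e10 propose(2,'q'): 2[lead,t=1,q]
e11 deliver 2→1: 1[foll,t=1,q]
e12 deliver 1→2: ·
e13 timeout(1): 1[cand,t=2,q]
e14 timeout(3): 3[cand,t=2,-]
e15 timeout(4): 4[cand,t=2,-]
e16 propose(3,'p'): ·
e17 deliver 3→0: 0[foll,t=2,-]
e18 deliver 0→3: ·
e19 deliver 3→2: 2[foll,t=2,q]
e20 deliver 2→3: ·
e21 deliver 3→4: ·
e22 deliver 4→3: ·
e23 deliver 3→1: ·
e24 deliver 1→3: ·
e25 deliver 2→0: ·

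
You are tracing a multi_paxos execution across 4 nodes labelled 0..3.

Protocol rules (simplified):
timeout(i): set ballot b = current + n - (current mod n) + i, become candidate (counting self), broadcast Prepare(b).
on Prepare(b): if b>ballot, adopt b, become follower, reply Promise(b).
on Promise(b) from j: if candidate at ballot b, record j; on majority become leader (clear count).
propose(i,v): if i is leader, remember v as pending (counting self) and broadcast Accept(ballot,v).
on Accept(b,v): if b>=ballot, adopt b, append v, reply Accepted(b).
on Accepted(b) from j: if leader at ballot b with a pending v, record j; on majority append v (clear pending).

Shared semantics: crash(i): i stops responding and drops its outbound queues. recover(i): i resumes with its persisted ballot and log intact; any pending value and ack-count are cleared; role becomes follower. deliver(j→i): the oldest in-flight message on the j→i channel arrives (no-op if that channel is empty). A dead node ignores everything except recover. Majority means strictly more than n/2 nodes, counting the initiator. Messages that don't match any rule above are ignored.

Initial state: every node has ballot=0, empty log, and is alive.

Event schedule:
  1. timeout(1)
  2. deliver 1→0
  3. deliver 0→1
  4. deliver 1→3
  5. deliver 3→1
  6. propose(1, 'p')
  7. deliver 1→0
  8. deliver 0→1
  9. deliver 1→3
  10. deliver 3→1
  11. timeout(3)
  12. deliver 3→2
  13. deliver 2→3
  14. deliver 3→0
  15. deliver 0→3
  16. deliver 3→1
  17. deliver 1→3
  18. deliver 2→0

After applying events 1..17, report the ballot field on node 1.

11

1. timeout(1):  <1:cand b5 ->
2. deliver 1→0:  <0:foll b5 ->
3. deliver 0→1:  nop
4. deliver 1→3:  <3:foll b5 ->
5. deliver 3→1:  <1:lead b5 ->
6. propose(1,'p'):  nop
7. deliver 1→0:  <0:foll b5 p>
8. deliver 0→1:  nop
9. deliver 1→3:  <3:foll b5 p>
10. deliver 3→1:  <1:lead b5 p>
11. timeout(3):  <3:cand b11 p>
12. deliver 3→2:  <2:foll b11 ->
13. deliver 2→3:  nop
14. deliver 3→0:  <0:foll b11 p>
15. deliver 0→3:  <3:lead b11 p>
16. deliver 3→1:  <1:foll b11 p>
17. deliver 1→3:  nop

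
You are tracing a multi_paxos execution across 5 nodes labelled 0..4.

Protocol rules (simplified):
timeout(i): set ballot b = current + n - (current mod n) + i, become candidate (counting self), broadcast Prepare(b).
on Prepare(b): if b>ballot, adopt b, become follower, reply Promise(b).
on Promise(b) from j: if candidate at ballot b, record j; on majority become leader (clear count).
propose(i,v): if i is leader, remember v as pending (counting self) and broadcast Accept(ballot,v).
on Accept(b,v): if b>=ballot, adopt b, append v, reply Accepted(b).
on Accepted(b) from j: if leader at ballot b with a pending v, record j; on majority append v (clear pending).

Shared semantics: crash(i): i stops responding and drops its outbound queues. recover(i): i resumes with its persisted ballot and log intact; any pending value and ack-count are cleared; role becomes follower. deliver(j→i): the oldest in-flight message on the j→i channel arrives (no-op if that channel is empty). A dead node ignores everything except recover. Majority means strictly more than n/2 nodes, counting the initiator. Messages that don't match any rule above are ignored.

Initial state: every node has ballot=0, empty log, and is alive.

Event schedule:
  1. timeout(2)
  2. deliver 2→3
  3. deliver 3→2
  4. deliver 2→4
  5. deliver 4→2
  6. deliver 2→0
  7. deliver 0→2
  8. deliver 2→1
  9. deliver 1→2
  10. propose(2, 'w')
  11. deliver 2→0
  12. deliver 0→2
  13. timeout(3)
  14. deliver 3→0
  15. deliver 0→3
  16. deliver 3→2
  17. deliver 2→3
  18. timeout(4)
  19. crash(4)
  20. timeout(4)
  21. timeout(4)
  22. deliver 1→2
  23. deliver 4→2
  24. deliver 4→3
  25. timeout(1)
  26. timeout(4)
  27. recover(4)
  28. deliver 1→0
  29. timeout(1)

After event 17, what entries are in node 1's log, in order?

after 1 — timeout(2): n2:cand/b7/[-]
after 2 — deliver 2→3: n3:foll/b7/[-]
after 3 — deliver 3→2: ·
after 4 — deliver 2→4: n4:foll/b7/[-]
after 5 — deliver 4→2: n2:lead/b7/[-]
after 6 — deliver 2→0: n0:foll/b7/[-]
after 7 — deliver 0→2: ·
after 8 — deliver 2→1: n1:foll/b7/[-]
after 9 — deliver 1→2: ·
after 10 — propose(2,'w'): ·
after 11 — deliver 2→0: n0:foll/b7/[w]
after 12 — deliver 0→2: ·
after 13 — timeout(3): n3:cand/b13/[-]
after 14 — deliver 3→0: n0:foll/b13/[w]
after 15 — deliver 0→3: ·
after 16 — deliver 3→2: n2:foll/b13/[-]
after 17 — deliver 2→3: ·

empty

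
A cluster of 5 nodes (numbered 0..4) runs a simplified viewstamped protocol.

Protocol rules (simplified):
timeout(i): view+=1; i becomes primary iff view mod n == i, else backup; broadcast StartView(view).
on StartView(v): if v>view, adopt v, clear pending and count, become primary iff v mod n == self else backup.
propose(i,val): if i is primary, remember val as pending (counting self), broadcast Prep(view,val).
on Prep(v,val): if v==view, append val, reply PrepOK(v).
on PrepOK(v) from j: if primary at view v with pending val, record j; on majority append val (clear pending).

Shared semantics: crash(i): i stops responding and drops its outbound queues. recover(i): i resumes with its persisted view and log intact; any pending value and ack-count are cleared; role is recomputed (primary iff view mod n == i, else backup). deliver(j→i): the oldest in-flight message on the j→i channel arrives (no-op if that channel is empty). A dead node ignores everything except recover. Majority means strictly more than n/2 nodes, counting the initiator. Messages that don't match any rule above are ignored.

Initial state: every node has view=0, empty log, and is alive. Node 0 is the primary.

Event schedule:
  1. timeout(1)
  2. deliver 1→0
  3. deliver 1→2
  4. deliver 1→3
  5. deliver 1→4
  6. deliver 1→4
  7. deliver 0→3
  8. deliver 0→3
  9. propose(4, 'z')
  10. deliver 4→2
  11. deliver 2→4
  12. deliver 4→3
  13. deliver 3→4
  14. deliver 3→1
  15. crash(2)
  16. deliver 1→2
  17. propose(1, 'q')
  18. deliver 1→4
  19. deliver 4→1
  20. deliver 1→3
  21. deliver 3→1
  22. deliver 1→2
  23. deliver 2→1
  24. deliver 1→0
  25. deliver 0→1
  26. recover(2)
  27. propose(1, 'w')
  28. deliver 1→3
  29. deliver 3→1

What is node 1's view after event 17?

e1 timeout(1): 1[prim,v=1,-]
e2 deliver 1→0: 0[back,v=1,-]
e3 deliver 1→2: 2[back,v=1,-]
e4 deliver 1→3: 3[back,v=1,-]
e5 deliver 1→4: 4[back,v=1,-]
e6 deliver 1→4: ·
e7 deliver 0→3: ·
e8 deliver 0→3: ·
e9 propose(4,'z'): ·
e10 deliver 4→2: ·
e11 deliver 2→4: ·
e12 deliver 4→3: ·
e13 deliver 3→4: ·
e14 deliver 3→1: ·
e15 crash(2): 2[✗back,v=1,-]
e16 deliver 1→2: ·
e17 propose(1,'q'): ·

1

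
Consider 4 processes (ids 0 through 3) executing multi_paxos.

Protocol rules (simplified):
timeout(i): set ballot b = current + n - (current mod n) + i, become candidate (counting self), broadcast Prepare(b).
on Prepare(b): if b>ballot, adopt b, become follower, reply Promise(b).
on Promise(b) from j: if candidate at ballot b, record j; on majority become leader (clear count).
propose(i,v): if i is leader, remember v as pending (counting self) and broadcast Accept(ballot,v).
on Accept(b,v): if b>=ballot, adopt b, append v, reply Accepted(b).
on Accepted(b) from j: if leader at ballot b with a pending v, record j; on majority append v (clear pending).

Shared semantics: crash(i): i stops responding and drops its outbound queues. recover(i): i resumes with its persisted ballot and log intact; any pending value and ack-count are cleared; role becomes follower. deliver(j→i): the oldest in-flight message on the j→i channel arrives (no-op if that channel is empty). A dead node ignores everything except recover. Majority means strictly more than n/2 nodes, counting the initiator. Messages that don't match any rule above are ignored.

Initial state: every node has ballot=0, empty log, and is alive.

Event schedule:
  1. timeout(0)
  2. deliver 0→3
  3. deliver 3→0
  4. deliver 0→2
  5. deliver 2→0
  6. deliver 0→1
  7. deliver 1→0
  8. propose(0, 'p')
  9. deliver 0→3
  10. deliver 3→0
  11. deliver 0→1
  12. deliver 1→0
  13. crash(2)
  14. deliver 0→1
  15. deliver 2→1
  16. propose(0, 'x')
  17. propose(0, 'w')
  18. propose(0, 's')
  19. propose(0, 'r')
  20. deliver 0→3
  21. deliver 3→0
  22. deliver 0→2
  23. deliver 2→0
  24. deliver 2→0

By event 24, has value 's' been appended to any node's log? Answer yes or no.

e1 timeout(0): 0[cand,b=4,-]
e2 deliver 0→3: 3[foll,b=4,-]
e3 deliver 3→0: ·
e4 deliver 0→2: 2[foll,b=4,-]
e5 deliver 2→0: 0[lead,b=4,-]
e6 deliver 0→1: 1[foll,b=4,-]
e7 deliver 1→0: ·
e8 propose(0,'p'): ·
e9 deliver 0→3: 3[foll,b=4,p]
e10 deliver 3→0: ·
e11 deliver 0→1: 1[foll,b=4,p]
e12 deliver 1→0: 0[lead,b=4,p]
e13 crash(2): 2[✗foll,b=4,-]
e14 deliver 0→1: ·
e15 deliver 2→1: ·
e16 propose(0,'x'): ·
e17 propose(0,'w'): ·
e18 propose(0,'s'): ·
e19 propose(0,'r'): ·
e20 deliver 0→3: 3[foll,b=4,p,x]
e21 deliver 3→0: ·
e22 deliver 0→2: ·
e23 deliver 2→0: ·
e24 deliver 2→0: ·

no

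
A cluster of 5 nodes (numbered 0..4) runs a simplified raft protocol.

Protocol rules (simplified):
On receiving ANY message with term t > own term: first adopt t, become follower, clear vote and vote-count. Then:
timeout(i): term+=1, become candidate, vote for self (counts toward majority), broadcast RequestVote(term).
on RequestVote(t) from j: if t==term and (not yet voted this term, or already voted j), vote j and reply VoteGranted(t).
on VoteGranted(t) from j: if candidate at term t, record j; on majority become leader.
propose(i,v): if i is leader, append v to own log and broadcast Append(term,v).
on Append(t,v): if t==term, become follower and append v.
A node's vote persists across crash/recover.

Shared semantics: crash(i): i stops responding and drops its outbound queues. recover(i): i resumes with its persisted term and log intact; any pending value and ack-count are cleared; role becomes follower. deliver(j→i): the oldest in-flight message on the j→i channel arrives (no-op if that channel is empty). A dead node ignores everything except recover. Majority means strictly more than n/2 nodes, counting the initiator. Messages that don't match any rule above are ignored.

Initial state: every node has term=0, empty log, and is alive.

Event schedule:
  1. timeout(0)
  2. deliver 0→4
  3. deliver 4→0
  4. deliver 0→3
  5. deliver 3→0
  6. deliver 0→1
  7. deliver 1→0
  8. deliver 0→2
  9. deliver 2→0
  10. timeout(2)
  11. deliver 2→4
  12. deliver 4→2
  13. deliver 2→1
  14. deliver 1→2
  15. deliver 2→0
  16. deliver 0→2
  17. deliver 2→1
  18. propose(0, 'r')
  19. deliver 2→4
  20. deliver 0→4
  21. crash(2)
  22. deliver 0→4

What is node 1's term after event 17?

after 1 — timeout(0): n0:cand/t1/[-]
after 2 — deliver 0→4: n4:foll/t1/[-]
after 3 — deliver 4→0: ·
after 4 — deliver 0→3: n3:foll/t1/[-]
after 5 — deliver 3→0: n0:lead/t1/[-]
after 6 — deliver 0→1: n1:foll/t1/[-]
after 7 — deliver 1→0: ·
after 8 — deliver 0→2: n2:foll/t1/[-]
after 9 — deliver 2→0: ·
after 10 — timeout(2): n2:cand/t2/[-]
after 11 — deliver 2→4: n4:foll/t2/[-]
after 12 — deliver 4→2: ·
after 13 — deliver 2→1: n1:foll/t2/[-]
after 14 — deliver 1→2: n2:lead/t2/[-]
after 15 — deliver 2→0: n0:foll/t2/[-]
after 16 — deliver 0→2: ·
after 17 — deliver 2→1: ·

2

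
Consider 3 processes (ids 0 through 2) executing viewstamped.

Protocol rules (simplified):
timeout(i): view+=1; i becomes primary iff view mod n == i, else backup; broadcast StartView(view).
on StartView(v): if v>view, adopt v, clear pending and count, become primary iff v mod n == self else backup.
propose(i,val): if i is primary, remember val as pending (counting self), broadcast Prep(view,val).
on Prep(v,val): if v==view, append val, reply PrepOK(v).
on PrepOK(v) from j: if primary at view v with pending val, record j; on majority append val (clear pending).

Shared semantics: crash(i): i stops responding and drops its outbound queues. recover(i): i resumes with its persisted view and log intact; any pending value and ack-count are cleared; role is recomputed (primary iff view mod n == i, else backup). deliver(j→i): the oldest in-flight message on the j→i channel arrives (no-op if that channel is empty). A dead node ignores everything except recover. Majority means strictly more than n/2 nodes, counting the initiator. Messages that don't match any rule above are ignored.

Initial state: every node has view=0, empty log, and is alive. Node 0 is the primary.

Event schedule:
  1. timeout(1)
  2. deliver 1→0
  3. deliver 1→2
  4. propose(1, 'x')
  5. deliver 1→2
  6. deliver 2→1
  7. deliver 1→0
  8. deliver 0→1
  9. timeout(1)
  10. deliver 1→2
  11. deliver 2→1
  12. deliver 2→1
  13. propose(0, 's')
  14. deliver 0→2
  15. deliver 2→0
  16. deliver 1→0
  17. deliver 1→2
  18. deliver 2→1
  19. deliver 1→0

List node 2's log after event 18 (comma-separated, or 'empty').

x

[1] timeout(1) → N1(prim v1 [-])
[2] deliver 1→0 → N0(back v1 [-])
[3] deliver 1→2 → N2(back v1 [-])
[4] propose(1,'x') → ∅
[5] deliver 1→2 → N2(back v1 [x])
[6] deliver 2→1 → N1(prim v1 [x])
[7] deliver 1→0 → N0(back v1 [x])
[8] deliver 0→1 → ∅
[9] timeout(1) → N1(back v2 [x])
[10] deliver 1→2 → N2(prim v2 [x])
[11] deliver 2→1 → ∅
[12] deliver 2→1 → ∅
[13] propose(0,'s') → ∅
[14] deliver 0→2 → ∅
[15] deliver 2→0 → ∅
[16] deliver 1→0 → N0(back v2 [x])
[17] deliver 1→2 → ∅
[18] deliver 2→1 → ∅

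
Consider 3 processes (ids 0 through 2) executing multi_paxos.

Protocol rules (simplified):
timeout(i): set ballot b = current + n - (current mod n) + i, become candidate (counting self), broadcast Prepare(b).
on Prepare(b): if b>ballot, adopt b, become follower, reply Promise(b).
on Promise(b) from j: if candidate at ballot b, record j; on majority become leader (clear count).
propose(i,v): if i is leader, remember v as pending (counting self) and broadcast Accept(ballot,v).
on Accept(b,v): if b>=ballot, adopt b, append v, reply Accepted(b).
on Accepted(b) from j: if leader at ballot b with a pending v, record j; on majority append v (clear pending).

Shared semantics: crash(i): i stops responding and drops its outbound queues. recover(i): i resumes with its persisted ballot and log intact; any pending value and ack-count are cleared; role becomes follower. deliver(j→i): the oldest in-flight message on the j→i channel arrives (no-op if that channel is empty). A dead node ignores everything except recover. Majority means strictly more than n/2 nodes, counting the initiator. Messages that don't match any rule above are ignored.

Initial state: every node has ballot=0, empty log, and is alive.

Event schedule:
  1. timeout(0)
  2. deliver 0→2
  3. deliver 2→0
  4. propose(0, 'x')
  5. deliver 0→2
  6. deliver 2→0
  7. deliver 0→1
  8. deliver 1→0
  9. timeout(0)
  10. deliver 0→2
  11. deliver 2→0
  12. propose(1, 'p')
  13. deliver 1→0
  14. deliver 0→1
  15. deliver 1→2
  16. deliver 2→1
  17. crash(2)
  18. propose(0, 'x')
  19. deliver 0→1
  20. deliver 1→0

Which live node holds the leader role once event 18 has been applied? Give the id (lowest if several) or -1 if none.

[1] timeout(0) → N0(cand b3 [-])
[2] deliver 0→2 → N2(foll b3 [-])
[3] deliver 2→0 → N0(lead b3 [-])
[4] propose(0,'x') → ∅
[5] deliver 0→2 → N2(foll b3 [x])
[6] deliver 2→0 → N0(lead b3 [x])
[7] deliver 0→1 → N1(foll b3 [-])
[8] deliver 1→0 → ∅
[9] timeout(0) → N0(cand b6 [x])
[10] deliver 0→2 → N2(foll b6 [x])
[11] deliver 2→0 → N0(lead b6 [x])
[12] propose(1,'p') → ∅
[13] deliver 1→0 → ∅
[14] deliver 0→1 → N1(foll b3 [x])
[15] deliver 1→2 → ∅
[16] deliver 2→1 → ∅
[17] crash(2) → N2(✗foll b6 [x])
[18] propose(0,'x') → ∅

0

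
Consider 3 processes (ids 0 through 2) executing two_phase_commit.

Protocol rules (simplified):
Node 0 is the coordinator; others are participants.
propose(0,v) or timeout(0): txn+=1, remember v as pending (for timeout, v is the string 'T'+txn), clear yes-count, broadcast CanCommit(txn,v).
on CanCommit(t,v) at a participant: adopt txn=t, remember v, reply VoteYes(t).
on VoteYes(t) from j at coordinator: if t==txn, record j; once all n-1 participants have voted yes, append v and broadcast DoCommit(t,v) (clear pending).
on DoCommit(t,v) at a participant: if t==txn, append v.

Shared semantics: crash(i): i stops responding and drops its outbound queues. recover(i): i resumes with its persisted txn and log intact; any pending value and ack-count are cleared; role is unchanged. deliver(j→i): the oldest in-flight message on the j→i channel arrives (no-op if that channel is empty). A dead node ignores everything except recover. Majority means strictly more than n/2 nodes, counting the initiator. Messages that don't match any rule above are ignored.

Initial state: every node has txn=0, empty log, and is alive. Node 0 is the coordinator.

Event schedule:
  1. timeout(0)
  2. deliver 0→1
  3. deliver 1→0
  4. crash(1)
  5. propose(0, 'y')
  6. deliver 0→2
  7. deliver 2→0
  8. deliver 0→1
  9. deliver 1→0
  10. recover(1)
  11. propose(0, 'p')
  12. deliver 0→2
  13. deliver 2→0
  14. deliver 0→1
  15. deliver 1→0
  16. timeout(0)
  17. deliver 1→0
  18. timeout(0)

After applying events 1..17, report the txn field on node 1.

[1] timeout(0) → N0(coor t1 [-])
[2] deliver 0→1 → N1(part t1 [-])
[3] deliver 1→0 → ∅
[4] crash(1) → N1(✗part t1 [-])
[5] propose(0,'y') → N0(coor t2 [-])
[6] deliver 0→2 → N2(part t1 [-])
[7] deliver 2→0 → ∅
[8] deliver 0→1 → ∅
[9] deliver 1→0 → ∅
[10] recover(1) → N1(part t1 [-])
[11] propose(0,'p') → N0(coor t3 [-])
[12] deliver 0→2 → N2(part t2 [-])
[13] deliver 2→0 → ∅
[14] deliver 0→1 → N1(part t2 [-])
[15] deliver 1→0 → ∅
[16] timeout(0) → N0(coor t4 [-])
[17] deliver 1→0 → ∅

2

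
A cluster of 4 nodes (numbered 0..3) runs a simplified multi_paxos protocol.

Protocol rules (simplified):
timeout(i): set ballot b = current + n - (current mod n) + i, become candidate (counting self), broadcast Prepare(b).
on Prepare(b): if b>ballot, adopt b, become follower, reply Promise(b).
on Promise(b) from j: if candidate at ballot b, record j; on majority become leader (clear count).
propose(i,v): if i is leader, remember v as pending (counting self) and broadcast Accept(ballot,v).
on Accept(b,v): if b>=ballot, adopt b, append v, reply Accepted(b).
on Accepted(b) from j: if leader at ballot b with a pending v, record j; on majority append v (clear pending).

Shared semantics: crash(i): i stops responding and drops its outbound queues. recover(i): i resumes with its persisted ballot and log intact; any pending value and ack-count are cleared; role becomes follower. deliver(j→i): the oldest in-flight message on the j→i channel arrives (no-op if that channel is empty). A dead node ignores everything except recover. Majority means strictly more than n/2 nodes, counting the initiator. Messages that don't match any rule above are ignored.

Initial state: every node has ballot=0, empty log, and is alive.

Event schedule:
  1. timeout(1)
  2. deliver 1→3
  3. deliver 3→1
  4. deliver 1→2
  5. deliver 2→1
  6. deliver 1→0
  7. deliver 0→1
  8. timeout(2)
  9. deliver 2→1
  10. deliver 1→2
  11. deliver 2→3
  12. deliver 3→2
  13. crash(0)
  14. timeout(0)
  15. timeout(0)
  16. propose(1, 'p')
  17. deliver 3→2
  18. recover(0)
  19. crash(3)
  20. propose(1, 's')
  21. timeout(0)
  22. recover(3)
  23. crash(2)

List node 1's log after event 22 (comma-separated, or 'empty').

empty

step 1 timeout(1): 1={cand,b=5,log=-}
step 2 deliver 1→3: 3={foll,b=5,log=-}
step 3 deliver 3→1: —
step 4 deliver 1→2: 2={foll,b=5,log=-}
step 5 deliver 2→1: 1={lead,b=5,log=-}
step 6 deliver 1→0: 0={foll,b=5,log=-}
step 7 deliver 0→1: —
step 8 timeout(2): 2={cand,b=10,log=-}
step 9 deliver 2→1: 1={foll,b=10,log=-}
step 10 deliver 1→2: —
step 11 deliver 2→3: 3={foll,b=10,log=-}
step 12 deliver 3→2: 2={lead,b=10,log=-}
step 13 crash(0): 0={✗foll,b=5,log=-}
step 14 timeout(0): —
step 15 timeout(0): —
step 16 propose(1,'p'): —
step 17 deliver 3→2: —
step 18 recover(0): 0={foll,b=5,log=-}
step 19 crash(3): 3={✗foll,b=10,log=-}
step 20 propose(1,'s'): —
step 21 timeout(0): 0={cand,b=8,log=-}
step 22 recover(3): 3={foll,b=10,log=-}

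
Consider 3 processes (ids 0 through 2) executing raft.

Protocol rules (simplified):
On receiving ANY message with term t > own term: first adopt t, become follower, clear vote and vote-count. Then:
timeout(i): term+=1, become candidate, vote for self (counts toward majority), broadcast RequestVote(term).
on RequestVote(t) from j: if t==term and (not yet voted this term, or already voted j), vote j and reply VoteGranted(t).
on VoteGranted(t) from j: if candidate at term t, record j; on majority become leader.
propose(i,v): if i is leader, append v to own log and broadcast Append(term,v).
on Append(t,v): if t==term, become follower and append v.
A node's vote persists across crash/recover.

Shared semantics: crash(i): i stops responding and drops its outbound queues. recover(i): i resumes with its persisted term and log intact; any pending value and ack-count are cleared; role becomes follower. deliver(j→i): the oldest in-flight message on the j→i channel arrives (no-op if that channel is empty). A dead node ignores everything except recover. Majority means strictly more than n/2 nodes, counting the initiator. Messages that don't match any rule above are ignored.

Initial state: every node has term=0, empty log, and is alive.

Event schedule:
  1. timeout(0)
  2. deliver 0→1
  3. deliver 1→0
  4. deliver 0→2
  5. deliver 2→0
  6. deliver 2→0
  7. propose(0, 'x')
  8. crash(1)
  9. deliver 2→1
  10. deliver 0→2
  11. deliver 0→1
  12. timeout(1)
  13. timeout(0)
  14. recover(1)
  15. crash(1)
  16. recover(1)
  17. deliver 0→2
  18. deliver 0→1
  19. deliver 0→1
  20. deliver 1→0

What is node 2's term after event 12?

1

after 1 — timeout(0): n0:cand/t1/[-]
after 2 — deliver 0→1: n1:foll/t1/[-]
after 3 — deliver 1→0: n0:lead/t1/[-]
after 4 — deliver 0→2: n2:foll/t1/[-]
after 5 — deliver 2→0: ·
after 6 — deliver 2→0: ·
after 7 — propose(0,'x'): n0:lead/t1/[x]
after 8 — crash(1): n1:✗foll/t1/[-]
after 9 — deliver 2→1: ·
after 10 — deliver 0→2: n2:foll/t1/[x]
after 11 — deliver 0→1: ·
after 12 — timeout(1): ·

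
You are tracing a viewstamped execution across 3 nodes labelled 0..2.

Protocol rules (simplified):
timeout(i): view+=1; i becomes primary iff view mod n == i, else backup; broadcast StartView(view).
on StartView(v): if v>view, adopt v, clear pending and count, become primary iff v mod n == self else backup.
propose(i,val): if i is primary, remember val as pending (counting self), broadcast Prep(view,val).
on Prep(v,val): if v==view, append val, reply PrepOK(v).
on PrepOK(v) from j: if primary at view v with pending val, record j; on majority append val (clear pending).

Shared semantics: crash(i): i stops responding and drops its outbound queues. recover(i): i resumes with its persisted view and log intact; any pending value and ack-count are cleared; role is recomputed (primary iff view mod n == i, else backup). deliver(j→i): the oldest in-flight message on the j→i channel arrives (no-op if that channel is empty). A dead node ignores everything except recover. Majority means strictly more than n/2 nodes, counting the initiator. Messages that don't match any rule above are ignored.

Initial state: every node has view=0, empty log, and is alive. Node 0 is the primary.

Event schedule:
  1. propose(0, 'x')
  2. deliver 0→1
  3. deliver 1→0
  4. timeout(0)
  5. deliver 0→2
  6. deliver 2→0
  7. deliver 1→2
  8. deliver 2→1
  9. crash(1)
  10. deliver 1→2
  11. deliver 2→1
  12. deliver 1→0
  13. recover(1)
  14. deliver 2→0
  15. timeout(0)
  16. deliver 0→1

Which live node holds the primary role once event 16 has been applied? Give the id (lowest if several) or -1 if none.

after 1 — propose(0,'x'): ·
after 2 — deliver 0→1: n1:back/v0/[x]
after 3 — deliver 1→0: n0:prim/v0/[x]
after 4 — timeout(0): n0:back/v1/[x]
after 5 — deliver 0→2: n2:back/v0/[x]
after 6 — deliver 2→0: ·
after 7 — deliver 1→2: ·
after 8 — deliver 2→1: ·
after 9 — crash(1): n1:✗back/v0/[x]
after 10 — deliver 1→2: ·
after 11 — deliver 2→1: ·
after 12 — deliver 1→0: ·
after 13 — recover(1): n1:back/v0/[x]
after 14 — deliver 2→0: ·
after 15 — timeout(0): n0:back/v2/[x]
after 16 — deliver 0→1: n1:prim/v1/[x]

1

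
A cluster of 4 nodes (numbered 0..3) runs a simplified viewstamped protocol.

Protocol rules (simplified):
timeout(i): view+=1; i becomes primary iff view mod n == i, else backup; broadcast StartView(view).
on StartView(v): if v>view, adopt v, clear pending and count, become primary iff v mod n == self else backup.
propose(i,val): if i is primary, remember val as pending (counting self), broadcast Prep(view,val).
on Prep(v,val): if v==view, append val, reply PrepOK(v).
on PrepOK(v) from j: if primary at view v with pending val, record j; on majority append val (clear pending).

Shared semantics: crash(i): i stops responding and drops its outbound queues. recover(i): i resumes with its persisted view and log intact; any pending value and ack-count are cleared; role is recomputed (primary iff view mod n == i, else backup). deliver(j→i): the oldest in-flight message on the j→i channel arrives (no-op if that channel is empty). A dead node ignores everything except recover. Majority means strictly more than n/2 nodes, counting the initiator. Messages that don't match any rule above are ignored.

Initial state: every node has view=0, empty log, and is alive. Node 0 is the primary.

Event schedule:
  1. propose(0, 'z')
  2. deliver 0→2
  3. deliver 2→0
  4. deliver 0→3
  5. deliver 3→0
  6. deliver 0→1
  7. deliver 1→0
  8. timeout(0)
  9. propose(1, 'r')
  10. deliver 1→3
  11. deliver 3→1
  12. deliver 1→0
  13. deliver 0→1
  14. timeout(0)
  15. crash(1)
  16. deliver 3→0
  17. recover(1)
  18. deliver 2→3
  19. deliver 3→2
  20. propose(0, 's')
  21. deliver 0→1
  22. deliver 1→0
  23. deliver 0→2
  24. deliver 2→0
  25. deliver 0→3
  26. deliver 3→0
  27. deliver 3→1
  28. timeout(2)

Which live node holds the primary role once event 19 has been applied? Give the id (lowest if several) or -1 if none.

1

step 1 propose(0,'z'): —
step 2 deliver 0→2: 2={back,v=0,log=z}
step 3 deliver 2→0: —
step 4 deliver 0→3: 3={back,v=0,log=z}
step 5 deliver 3→0: 0={prim,v=0,log=z}
step 6 deliver 0→1: 1={back,v=0,log=z}
step 7 deliver 1→0: —
step 8 timeout(0): 0={back,v=1,log=z}
step 9 propose(1,'r'): —
step 10 deliver 1→3: —
step 11 deliver 3→1: —
step 12 deliver 1→0: —
step 13 deliver 0→1: 1={prim,v=1,log=z}
step 14 timeout(0): 0={back,v=2,log=z}
step 15 crash(1): 1={✗prim,v=1,log=z}
step 16 deliver 3→0: —
step 17 recover(1): 1={prim,v=1,log=z}
step 18 deliver 2→3: —
step 19 deliver 3→2: —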